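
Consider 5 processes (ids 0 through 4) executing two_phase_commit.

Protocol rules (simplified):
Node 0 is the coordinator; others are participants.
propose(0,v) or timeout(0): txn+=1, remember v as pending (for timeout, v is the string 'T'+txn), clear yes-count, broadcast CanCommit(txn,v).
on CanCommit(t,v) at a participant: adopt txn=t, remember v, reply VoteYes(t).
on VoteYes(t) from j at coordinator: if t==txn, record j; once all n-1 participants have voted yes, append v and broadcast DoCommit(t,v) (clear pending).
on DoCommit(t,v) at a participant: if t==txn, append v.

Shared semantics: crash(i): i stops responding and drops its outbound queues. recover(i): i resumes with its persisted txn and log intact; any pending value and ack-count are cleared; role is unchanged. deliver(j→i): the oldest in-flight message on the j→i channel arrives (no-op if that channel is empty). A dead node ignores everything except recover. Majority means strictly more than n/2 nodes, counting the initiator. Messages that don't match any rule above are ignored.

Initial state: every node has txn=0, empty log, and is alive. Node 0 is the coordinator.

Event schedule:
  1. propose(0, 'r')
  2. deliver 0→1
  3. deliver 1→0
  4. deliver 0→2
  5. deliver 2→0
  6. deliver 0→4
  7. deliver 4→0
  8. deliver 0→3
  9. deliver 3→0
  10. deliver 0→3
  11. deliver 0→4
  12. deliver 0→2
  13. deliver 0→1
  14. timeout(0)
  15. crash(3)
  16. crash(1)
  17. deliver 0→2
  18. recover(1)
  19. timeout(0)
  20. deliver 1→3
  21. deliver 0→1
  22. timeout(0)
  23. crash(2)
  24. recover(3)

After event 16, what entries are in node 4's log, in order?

after 1 — propose(0,'r'): n0:coor/t1/[-]
after 2 — deliver 0→1: n1:part/t1/[-]
after 3 — deliver 1→0: ·
after 4 — deliver 0→2: n2:part/t1/[-]
after 5 — deliver 2→0: ·
after 6 — deliver 0→4: n4:part/t1/[-]
after 7 — deliver 4→0: ·
after 8 — deliver 0→3: n3:part/t1/[-]
after 9 — deliver 3→0: n0:coor/t1/[r]
after 10 — deliver 0→3: n3:part/t1/[r]
after 11 — deliver 0→4: n4:part/t1/[r]
after 12 — deliver 0→2: n2:part/t1/[r]
after 13 — deliver 0→1: n1:part/t1/[r]
after 14 — timeout(0): n0:coor/t2/[r]
after 15 — crash(3): n3:✗part/t1/[r]
after 16 — crash(1): n1:✗part/t1/[r]

r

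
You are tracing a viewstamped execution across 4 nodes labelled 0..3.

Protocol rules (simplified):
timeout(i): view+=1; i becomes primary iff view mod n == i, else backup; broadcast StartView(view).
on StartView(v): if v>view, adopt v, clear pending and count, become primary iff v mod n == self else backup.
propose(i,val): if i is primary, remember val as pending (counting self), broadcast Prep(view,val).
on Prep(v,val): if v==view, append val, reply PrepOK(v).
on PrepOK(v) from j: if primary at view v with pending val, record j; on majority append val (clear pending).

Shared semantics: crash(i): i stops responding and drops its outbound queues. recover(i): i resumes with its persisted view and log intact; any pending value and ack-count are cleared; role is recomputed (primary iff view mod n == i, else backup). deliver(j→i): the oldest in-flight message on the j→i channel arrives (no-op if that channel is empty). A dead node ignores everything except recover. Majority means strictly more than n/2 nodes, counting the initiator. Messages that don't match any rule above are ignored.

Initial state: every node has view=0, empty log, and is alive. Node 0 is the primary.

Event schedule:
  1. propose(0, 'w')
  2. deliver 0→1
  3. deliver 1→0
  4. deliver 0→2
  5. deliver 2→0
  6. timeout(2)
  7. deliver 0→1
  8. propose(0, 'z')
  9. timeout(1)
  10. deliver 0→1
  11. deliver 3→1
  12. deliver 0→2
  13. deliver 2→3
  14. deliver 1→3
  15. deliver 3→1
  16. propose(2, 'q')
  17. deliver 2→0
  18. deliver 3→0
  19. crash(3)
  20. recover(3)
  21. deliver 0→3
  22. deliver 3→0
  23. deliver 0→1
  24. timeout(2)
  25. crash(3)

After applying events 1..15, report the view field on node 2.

step 1 propose(0,'w'): —
step 2 deliver 0→1: 1={back,v=0,log=w}
step 3 deliver 1→0: —
step 4 deliver 0→2: 2={back,v=0,log=w}
step 5 deliver 2→0: 0={prim,v=0,log=w}
step 6 timeout(2): 2={back,v=1,log=w}
step 7 deliver 0→1: —
step 8 propose(0,'z'): —
step 9 timeout(1): 1={prim,v=1,log=w}
step 10 deliver 0→1: —
step 11 deliver 3→1: —
step 12 deliver 0→2: —
step 13 deliver 2→3: 3={back,v=1,log=-}
step 14 deliver 1→3: —
step 15 deliver 3→1: —

1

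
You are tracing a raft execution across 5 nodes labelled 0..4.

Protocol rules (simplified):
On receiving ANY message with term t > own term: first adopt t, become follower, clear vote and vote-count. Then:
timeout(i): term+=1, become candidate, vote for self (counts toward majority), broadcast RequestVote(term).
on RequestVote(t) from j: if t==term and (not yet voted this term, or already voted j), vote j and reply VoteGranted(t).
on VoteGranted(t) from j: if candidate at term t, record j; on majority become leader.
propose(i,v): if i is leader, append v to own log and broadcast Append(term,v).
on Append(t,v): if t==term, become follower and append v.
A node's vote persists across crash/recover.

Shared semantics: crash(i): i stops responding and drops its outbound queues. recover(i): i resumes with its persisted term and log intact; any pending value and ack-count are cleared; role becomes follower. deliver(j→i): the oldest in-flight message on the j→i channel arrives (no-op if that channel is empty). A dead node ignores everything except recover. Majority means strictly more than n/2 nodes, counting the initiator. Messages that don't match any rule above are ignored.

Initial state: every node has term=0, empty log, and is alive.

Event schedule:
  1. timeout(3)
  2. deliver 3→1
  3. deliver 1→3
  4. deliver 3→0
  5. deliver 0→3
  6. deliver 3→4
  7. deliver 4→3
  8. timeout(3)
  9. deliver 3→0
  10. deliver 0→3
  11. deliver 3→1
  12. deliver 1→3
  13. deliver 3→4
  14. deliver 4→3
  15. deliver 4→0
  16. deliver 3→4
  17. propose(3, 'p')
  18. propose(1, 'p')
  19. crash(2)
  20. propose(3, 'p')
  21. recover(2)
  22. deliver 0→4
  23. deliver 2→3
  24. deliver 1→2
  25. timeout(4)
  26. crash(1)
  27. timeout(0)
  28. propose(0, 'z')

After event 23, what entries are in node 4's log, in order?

empty

1. timeout(3):  <3:cand t1 ->
2. deliver 3→1:  <1:foll t1 ->
3. deliver 1→3:  nop
4. deliver 3→0:  <0:foll t1 ->
5. deliver 0→3:  <3:lead t1 ->
6. deliver 3→4:  <4:foll t1 ->
7. deliver 4→3:  nop
8. timeout(3):  <3:cand t2 ->
9. deliver 3→0:  <0:foll t2 ->
10. deliver 0→3:  nop
11. deliver 3→1:  <1:foll t2 ->
12. deliver 1→3:  <3:lead t2 ->
13. deliver 3→4:  <4:foll t2 ->
14. deliver 4→3:  nop
15. deliver 4→0:  nop
16. deliver 3→4:  nop
17. propose(3,'p'):  <3:lead t2 p>
18. propose(1,'p'):  nop
19. crash(2):  <2:✗foll t0 ->
20. propose(3,'p'):  <3:lead t2 p,p>
21. recover(2):  <2:foll t0 ->
22. deliver 0→4:  nop
23. deliver 2→3:  nop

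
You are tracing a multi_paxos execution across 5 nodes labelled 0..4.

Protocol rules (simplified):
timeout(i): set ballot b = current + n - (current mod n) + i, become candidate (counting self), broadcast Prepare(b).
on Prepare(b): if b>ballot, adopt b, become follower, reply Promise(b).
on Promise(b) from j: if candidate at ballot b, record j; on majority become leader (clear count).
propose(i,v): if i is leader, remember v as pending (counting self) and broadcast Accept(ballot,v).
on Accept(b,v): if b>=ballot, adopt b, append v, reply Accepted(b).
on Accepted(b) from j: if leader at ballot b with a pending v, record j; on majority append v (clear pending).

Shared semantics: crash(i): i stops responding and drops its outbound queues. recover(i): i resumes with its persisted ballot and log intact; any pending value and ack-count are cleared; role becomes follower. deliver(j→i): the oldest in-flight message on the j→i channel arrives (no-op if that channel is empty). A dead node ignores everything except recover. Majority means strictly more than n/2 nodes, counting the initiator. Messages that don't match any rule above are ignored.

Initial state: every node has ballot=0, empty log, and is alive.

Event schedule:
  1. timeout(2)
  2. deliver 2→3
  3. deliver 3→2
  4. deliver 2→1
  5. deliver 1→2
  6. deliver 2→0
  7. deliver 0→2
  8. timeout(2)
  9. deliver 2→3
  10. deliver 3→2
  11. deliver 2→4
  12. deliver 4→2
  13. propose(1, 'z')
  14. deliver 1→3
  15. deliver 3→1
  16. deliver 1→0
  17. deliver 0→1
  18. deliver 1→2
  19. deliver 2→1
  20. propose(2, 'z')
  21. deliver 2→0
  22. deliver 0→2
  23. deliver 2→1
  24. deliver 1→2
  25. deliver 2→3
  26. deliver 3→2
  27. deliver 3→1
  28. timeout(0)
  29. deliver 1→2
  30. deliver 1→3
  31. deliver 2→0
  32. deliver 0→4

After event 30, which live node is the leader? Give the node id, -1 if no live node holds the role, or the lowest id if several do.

2

e1 timeout(2): 2[cand,b=7,-]
e2 deliver 2→3: 3[foll,b=7,-]
e3 deliver 3→2: ·
e4 deliver 2→1: 1[foll,b=7,-]
e5 deliver 1→2: 2[lead,b=7,-]
e6 deliver 2→0: 0[foll,b=7,-]
e7 deliver 0→2: ·
e8 timeout(2): 2[cand,b=12,-]
e9 deliver 2→3: 3[foll,b=12,-]
e10 deliver 3→2: ·
e11 deliver 2→4: 4[foll,b=7,-]
e12 deliver 4→2: ·
e13 propose(1,'z'): ·
e14 deliver 1→3: ·
e15 deliver 3→1: ·
e16 deliver 1→0: ·
e17 deliver 0→1: ·
e18 deliver 1→2: ·
e19 deliver 2→1: 1[foll,b=12,-]
e20 propose(2,'z'): ·
e21 deliver 2→0: 0[foll,b=12,-]
e22 deliver 0→2: 2[lead,b=12,-]
e23 deliver 2→1: ·
e24 deliver 1→2: ·
e25 deliver 2→3: ·
e26 deliver 3→2: ·
e27 deliver 3→1: ·
e28 timeout(0): 0[cand,b=15,-]
e29 deliver 1→2: ·
e30 deliver 1→3: ·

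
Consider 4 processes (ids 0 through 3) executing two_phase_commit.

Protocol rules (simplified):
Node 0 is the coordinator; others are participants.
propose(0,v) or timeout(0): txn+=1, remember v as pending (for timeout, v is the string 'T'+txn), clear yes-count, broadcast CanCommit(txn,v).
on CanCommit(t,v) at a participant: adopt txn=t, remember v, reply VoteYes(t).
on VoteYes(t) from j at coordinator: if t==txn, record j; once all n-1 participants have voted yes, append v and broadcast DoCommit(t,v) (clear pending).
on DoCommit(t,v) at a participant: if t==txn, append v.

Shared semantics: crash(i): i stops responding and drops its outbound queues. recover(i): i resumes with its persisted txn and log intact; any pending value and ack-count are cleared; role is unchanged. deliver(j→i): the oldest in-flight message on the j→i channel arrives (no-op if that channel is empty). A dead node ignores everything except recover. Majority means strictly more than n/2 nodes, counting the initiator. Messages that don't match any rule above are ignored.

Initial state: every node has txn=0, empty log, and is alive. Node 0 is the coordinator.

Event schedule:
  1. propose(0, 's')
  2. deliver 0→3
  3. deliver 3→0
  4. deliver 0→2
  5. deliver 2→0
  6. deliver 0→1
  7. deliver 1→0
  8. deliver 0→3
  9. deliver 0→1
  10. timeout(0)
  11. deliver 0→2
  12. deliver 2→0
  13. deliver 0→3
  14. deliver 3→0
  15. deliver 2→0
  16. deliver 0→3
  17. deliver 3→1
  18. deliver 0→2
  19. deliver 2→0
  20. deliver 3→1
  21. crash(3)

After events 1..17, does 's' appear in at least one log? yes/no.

yes

after 1 — propose(0,'s'): n0:coor/t1/[-]
after 2 — deliver 0→3: n3:part/t1/[-]
after 3 — deliver 3→0: ·
after 4 — deliver 0→2: n2:part/t1/[-]
after 5 — deliver 2→0: ·
after 6 — deliver 0→1: n1:part/t1/[-]
after 7 — deliver 1→0: n0:coor/t1/[s]
after 8 — deliver 0→3: n3:part/t1/[s]
after 9 — deliver 0→1: n1:part/t1/[s]
after 10 — timeout(0): n0:coor/t2/[s]
after 11 — deliver 0→2: n2:part/t1/[s]
after 12 — deliver 2→0: ·
after 13 — deliver 0→3: n3:part/t2/[s]
after 14 — deliver 3→0: ·
after 15 — deliver 2→0: ·
after 16 — deliver 0→3: ·
after 17 — deliver 3→1: ·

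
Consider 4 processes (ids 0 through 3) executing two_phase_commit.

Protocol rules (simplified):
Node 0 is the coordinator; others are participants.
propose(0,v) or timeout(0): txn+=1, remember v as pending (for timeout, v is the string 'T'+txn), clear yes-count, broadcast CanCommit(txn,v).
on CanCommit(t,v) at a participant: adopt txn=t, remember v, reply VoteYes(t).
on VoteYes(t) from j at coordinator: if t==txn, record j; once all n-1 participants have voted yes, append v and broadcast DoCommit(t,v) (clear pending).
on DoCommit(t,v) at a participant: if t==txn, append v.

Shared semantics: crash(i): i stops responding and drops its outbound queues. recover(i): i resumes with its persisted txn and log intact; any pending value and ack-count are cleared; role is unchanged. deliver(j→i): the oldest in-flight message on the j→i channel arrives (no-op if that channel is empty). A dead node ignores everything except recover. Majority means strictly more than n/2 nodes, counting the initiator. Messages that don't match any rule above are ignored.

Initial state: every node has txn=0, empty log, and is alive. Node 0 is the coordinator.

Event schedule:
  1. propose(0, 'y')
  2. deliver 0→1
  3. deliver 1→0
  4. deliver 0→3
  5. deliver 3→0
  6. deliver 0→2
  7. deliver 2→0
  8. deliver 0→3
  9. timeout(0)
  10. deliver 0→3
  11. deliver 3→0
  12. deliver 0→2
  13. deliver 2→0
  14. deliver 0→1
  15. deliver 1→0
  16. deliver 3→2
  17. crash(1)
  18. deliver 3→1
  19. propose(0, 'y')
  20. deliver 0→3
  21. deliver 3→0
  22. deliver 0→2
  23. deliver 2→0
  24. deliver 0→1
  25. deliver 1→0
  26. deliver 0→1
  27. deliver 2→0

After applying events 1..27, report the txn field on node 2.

e1 propose(0,'y'): 0[coor,t=1,-]
e2 deliver 0→1: 1[part,t=1,-]
e3 deliver 1→0: ·
e4 deliver 0→3: 3[part,t=1,-]
e5 deliver 3→0: ·
e6 deliver 0→2: 2[part,t=1,-]
e7 deliver 2→0: 0[coor,t=1,y]
e8 deliver 0→3: 3[part,t=1,y]
e9 timeout(0): 0[coor,t=2,y]
e10 deliver 0→3: 3[part,t=2,y]
e11 deliver 3→0: ·
e12 deliver 0→2: 2[part,t=1,y]
e13 deliver 2→0: ·
e14 deliver 0→1: 1[part,t=1,y]
e15 deliver 1→0: ·
e16 deliver 3→2: ·
e17 crash(1): 1[✗part,t=1,y]
e18 deliver 3→1: ·
e19 propose(0,'y'): 0[coor,t=3,y]
e20 deliver 0→3: 3[part,t=3,y]
e21 deliver 3→0: ·
e22 deliver 0→2: 2[part,t=2,y]
e23 deliver 2→0: ·
e24 deliver 0→1: ·
e25 deliver 1→0: ·
e26 deliver 0→1: ·
e27 deliver 2→0: ·

2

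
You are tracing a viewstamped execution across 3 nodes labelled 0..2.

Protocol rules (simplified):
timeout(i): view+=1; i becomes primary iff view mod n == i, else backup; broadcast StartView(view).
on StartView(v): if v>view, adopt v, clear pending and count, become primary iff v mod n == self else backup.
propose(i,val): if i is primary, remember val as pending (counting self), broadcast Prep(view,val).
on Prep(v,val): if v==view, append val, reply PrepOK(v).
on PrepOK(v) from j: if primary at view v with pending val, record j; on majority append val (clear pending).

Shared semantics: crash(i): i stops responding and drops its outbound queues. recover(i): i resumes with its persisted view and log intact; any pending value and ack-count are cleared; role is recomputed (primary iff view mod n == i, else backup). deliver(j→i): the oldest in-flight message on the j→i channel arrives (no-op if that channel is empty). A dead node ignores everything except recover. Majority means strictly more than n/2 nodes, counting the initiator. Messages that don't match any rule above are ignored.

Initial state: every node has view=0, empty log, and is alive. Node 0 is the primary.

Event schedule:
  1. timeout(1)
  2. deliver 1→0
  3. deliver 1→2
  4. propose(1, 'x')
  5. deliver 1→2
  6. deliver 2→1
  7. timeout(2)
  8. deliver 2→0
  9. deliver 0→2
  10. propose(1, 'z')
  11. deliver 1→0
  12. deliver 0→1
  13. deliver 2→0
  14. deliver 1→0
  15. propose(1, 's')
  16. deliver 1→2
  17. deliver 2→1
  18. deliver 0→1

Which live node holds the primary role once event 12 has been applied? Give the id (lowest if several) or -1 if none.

1

[1] timeout(1) → N1(prim v1 [-])
[2] deliver 1→0 → N0(back v1 [-])
[3] deliver 1→2 → N2(back v1 [-])
[4] propose(1,'x') → ∅
[5] deliver 1→2 → N2(back v1 [x])
[6] deliver 2→1 → N1(prim v1 [x])
[7] timeout(2) → N2(prim v2 [x])
[8] deliver 2→0 → N0(back v2 [-])
[9] deliver 0→2 → ∅
[10] propose(1,'z') → ∅
[11] deliver 1→0 → ∅
[12] deliver 0→1 → ∅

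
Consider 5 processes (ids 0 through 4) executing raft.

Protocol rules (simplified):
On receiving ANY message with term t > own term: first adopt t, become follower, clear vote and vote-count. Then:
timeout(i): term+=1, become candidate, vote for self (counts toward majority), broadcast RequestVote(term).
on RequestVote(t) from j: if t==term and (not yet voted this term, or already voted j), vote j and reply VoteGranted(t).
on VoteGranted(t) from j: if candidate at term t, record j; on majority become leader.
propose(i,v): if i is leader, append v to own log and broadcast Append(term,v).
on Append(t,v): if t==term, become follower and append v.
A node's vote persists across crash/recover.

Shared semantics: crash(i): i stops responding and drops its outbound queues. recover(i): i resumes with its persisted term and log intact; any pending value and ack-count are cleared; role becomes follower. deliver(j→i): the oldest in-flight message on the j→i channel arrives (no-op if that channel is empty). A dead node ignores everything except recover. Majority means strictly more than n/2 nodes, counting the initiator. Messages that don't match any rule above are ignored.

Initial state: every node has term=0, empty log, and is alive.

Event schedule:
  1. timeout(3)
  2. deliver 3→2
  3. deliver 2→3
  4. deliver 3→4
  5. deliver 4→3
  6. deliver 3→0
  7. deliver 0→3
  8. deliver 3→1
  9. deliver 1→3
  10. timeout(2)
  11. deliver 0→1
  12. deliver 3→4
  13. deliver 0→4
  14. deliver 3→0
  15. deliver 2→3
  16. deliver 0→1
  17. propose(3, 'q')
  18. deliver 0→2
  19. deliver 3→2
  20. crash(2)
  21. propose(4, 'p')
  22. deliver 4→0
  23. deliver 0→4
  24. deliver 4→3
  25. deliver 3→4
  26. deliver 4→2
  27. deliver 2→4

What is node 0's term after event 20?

1

1. timeout(3):  <3:cand t1 ->
2. deliver 3→2:  <2:foll t1 ->
3. deliver 2→3:  nop
4. deliver 3→4:  <4:foll t1 ->
5. deliver 4→3:  <3:lead t1 ->
6. deliver 3→0:  <0:foll t1 ->
7. deliver 0→3:  nop
8. deliver 3→1:  <1:foll t1 ->
9. deliver 1→3:  nop
10. timeout(2):  <2:cand t2 ->
11. deliver 0→1:  nop
12. deliver 3→4:  nop
13. deliver 0→4:  nop
14. deliver 3→0:  nop
15. deliver 2→3:  <3:foll t2 ->
16. deliver 0→1:  nop
17. propose(3,'q'):  nop
18. deliver 0→2:  nop
19. deliver 3→2:  nop
20. crash(2):  <2:✗cand t2 ->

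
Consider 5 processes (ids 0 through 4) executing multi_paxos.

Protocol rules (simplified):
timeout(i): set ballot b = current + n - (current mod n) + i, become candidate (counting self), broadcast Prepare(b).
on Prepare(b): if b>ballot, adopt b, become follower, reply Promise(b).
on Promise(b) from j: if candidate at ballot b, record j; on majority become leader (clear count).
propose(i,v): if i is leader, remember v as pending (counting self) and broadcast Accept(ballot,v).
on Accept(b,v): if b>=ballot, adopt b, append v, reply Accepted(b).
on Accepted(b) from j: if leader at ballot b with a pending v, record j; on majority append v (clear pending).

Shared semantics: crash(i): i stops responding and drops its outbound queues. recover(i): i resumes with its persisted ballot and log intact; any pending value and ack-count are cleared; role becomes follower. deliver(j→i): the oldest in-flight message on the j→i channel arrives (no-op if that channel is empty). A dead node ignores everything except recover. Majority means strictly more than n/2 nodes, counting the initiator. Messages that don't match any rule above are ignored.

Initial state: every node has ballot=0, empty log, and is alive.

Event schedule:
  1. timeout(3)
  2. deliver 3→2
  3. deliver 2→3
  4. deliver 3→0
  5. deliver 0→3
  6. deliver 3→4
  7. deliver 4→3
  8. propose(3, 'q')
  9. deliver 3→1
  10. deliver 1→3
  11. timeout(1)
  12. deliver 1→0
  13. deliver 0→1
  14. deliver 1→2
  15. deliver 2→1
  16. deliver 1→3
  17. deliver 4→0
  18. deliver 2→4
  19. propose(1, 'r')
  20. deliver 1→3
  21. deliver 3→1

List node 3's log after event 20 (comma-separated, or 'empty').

r

step 1 timeout(3): 3={cand,b=8,log=-}
step 2 deliver 3→2: 2={foll,b=8,log=-}
step 3 deliver 2→3: —
step 4 deliver 3→0: 0={foll,b=8,log=-}
step 5 deliver 0→3: 3={lead,b=8,log=-}
step 6 deliver 3→4: 4={foll,b=8,log=-}
step 7 deliver 4→3: —
step 8 propose(3,'q'): —
step 9 deliver 3→1: 1={foll,b=8,log=-}
step 10 deliver 1→3: —
step 11 timeout(1): 1={cand,b=11,log=-}
step 12 deliver 1→0: 0={foll,b=11,log=-}
step 13 deliver 0→1: —
step 14 deliver 1→2: 2={foll,b=11,log=-}
step 15 deliver 2→1: 1={lead,b=11,log=-}
step 16 deliver 1→3: 3={foll,b=11,log=-}
step 17 deliver 4→0: —
step 18 deliver 2→4: —
step 19 propose(1,'r'): —
step 20 deliver 1→3: 3={foll,b=11,log=r}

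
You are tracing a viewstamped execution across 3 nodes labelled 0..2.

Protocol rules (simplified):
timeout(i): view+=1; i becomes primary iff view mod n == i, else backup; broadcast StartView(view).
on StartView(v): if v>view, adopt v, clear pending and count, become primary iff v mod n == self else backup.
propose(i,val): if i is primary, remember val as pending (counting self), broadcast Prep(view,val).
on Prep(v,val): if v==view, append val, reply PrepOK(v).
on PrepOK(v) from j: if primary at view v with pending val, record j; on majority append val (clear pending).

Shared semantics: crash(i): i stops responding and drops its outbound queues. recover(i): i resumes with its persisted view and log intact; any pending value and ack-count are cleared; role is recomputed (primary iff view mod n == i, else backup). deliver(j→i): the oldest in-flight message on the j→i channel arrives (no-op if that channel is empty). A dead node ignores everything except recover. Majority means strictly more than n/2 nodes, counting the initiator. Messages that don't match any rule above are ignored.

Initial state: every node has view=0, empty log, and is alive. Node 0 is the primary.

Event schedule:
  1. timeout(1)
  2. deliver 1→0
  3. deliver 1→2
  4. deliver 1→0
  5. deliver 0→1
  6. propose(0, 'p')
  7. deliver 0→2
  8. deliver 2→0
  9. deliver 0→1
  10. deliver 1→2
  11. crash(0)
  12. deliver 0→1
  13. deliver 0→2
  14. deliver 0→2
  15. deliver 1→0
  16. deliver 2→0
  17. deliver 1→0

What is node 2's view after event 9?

1

after 1 — timeout(1): n1:prim/v1/[-]
after 2 — deliver 1→0: n0:back/v1/[-]
after 3 — deliver 1→2: n2:back/v1/[-]
after 4 — deliver 1→0: ·
after 5 — deliver 0→1: ·
after 6 — propose(0,'p'): ·
after 7 — deliver 0→2: ·
after 8 — deliver 2→0: ·
after 9 — deliver 0→1: ·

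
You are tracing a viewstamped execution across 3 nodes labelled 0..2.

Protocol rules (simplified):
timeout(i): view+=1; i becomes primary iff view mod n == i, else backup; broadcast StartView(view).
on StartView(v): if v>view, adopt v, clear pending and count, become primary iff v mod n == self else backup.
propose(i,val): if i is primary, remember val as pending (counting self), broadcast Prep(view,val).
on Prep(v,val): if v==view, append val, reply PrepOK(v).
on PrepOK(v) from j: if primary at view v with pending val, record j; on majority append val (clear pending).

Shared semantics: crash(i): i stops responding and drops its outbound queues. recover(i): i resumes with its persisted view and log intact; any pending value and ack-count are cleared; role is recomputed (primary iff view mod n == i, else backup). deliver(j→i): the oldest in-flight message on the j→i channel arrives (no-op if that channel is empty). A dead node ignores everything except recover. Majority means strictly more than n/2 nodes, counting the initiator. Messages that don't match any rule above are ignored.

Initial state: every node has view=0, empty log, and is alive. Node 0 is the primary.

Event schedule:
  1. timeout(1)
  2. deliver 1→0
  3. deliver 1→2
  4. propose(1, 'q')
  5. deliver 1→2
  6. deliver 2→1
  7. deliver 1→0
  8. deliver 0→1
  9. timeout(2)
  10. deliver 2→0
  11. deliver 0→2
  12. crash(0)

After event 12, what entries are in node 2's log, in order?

[1] timeout(1) → N1(prim v1 [-])
[2] deliver 1→0 → N0(back v1 [-])
[3] deliver 1→2 → N2(back v1 [-])
[4] propose(1,'q') → ∅
[5] deliver 1→2 → N2(back v1 [q])
[6] deliver 2→1 → N1(prim v1 [q])
[7] deliver 1→0 → N0(back v1 [q])
[8] deliver 0→1 → ∅
[9] timeout(2) → N2(prim v2 [q])
[10] deliver 2→0 → N0(back v2 [q])
[11] deliver 0→2 → ∅
[12] crash(0) → N0(✗back v2 [q])

q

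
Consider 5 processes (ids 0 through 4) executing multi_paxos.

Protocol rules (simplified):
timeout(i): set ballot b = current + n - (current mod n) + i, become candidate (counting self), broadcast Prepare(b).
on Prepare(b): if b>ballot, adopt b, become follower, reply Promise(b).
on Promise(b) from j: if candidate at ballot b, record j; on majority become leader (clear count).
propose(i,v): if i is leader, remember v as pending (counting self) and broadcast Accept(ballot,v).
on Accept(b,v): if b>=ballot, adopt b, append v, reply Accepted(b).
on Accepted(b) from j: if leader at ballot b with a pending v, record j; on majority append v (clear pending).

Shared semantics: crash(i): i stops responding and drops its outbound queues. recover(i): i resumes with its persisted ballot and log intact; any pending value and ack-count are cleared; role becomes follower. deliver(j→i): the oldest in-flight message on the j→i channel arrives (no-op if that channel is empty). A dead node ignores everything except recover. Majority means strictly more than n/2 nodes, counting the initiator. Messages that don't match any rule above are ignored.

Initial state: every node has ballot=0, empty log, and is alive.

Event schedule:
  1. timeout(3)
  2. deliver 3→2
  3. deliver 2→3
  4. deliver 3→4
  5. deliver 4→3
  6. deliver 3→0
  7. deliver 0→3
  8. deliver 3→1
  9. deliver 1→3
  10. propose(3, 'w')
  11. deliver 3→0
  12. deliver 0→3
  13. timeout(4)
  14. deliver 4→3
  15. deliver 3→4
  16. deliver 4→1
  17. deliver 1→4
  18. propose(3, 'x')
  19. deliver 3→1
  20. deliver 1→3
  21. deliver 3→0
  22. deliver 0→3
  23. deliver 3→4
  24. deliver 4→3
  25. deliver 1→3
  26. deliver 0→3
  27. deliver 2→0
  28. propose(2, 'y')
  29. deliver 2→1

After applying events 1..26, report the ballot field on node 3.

14

after 1 — timeout(3): n3:cand/b8/[-]
after 2 — deliver 3→2: n2:foll/b8/[-]
after 3 — deliver 2→3: ·
after 4 — deliver 3→4: n4:foll/b8/[-]
after 5 — deliver 4→3: n3:lead/b8/[-]
after 6 — deliver 3→0: n0:foll/b8/[-]
after 7 — deliver 0→3: ·
after 8 — deliver 3→1: n1:foll/b8/[-]
after 9 — deliver 1→3: ·
after 10 — propose(3,'w'): ·
after 11 — deliver 3→0: n0:foll/b8/[w]
after 12 — deliver 0→3: ·
after 13 — timeout(4): n4:cand/b14/[-]
after 14 — deliver 4→3: n3:foll/b14/[-]
after 15 — deliver 3→4: ·
after 16 — deliver 4→1: n1:foll/b14/[-]
after 17 — deliver 1→4: ·
after 18 — propose(3,'x'): ·
after 19 — deliver 3→1: ·
after 20 — deliver 1→3: ·
after 21 — deliver 3→0: ·
after 22 — deliver 0→3: ·
after 23 — deliver 3→4: n4:lead/b14/[-]
after 24 — deliver 4→3: ·
after 25 — deliver 1→3: ·
after 26 — deliver 0→3: ·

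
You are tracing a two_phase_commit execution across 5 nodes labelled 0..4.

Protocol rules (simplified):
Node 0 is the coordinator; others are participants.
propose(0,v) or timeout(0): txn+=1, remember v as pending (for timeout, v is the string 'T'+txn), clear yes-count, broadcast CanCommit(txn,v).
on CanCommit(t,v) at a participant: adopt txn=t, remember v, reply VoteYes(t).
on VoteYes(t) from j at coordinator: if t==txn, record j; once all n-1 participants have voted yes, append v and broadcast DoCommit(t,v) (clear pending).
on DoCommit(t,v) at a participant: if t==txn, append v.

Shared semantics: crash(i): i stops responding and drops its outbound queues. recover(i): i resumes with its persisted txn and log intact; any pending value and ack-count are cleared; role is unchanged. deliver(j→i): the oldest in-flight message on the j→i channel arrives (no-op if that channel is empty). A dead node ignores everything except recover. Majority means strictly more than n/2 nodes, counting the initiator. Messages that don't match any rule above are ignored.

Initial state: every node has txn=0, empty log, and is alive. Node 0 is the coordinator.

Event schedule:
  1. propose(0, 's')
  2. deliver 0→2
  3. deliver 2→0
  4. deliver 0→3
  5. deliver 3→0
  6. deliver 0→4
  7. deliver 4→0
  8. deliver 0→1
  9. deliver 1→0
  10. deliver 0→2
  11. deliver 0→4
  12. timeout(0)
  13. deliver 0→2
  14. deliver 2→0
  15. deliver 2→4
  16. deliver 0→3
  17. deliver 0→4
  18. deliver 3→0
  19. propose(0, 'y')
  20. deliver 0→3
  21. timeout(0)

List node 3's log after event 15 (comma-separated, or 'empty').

empty

after 1 — propose(0,'s'): n0:coor/t1/[-]
after 2 — deliver 0→2: n2:part/t1/[-]
after 3 — deliver 2→0: ·
after 4 — deliver 0→3: n3:part/t1/[-]
after 5 — deliver 3→0: ·
after 6 — deliver 0→4: n4:part/t1/[-]
after 7 — deliver 4→0: ·
after 8 — deliver 0→1: n1:part/t1/[-]
after 9 — deliver 1→0: n0:coor/t1/[s]
after 10 — deliver 0→2: n2:part/t1/[s]
after 11 — deliver 0→4: n4:part/t1/[s]
after 12 — timeout(0): n0:coor/t2/[s]
after 13 — deliver 0→2: n2:part/t2/[s]
after 14 — deliver 2→0: ·
after 15 — deliver 2→4: ·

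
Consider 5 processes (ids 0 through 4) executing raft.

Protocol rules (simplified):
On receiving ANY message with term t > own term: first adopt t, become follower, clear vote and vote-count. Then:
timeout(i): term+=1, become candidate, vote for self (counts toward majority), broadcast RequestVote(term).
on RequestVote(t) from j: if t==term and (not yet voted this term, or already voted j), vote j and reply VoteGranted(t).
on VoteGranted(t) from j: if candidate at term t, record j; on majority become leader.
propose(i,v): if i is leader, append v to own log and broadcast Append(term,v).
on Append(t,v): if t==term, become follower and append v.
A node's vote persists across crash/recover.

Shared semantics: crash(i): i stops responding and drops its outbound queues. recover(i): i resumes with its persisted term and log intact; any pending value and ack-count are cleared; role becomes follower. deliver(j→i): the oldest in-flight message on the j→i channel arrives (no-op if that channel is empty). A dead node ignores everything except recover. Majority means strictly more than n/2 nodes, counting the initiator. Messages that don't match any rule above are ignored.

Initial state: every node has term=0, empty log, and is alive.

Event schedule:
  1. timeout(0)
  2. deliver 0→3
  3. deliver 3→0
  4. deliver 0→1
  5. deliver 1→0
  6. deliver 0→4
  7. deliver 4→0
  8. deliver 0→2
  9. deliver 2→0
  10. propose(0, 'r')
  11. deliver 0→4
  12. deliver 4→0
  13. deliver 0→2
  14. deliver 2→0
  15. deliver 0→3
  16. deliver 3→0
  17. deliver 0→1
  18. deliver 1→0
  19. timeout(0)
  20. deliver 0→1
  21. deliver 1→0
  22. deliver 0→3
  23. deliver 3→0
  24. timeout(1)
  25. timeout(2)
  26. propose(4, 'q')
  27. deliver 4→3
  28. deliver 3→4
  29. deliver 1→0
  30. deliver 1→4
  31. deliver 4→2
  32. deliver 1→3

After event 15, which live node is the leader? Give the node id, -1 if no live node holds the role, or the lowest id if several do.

0

1. timeout(0):  <0:cand t1 ->
2. deliver 0→3:  <3:foll t1 ->
3. deliver 3→0:  nop
4. deliver 0→1:  <1:foll t1 ->
5. deliver 1→0:  <0:lead t1 ->
6. deliver 0→4:  <4:foll t1 ->
7. deliver 4→0:  nop
8. deliver 0→2:  <2:foll t1 ->
9. deliver 2→0:  nop
10. propose(0,'r'):  <0:lead t1 r>
11. deliver 0→4:  <4:foll t1 r>
12. deliver 4→0:  nop
13. deliver 0→2:  <2:foll t1 r>
14. deliver 2→0:  nop
15. deliver 0→3:  <3:foll t1 r>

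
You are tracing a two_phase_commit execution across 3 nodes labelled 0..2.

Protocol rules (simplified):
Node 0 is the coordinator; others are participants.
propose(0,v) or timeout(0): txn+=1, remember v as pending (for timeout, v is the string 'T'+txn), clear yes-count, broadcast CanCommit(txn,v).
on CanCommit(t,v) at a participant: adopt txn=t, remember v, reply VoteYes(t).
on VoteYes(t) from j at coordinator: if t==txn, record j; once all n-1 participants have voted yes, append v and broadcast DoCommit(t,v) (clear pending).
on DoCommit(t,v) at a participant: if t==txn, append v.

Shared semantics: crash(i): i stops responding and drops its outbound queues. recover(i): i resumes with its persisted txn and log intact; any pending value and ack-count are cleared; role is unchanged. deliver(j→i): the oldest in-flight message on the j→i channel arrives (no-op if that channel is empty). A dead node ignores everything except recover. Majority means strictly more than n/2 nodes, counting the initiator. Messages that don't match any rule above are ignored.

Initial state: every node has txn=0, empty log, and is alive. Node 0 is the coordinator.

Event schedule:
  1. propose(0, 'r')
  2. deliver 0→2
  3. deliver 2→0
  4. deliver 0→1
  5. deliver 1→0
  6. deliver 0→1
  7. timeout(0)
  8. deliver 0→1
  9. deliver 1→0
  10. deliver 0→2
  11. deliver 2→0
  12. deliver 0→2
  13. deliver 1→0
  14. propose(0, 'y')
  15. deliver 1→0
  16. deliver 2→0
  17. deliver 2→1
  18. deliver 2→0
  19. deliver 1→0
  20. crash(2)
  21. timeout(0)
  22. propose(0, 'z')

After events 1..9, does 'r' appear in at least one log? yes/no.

[1] propose(0,'r') → N0(coor t1 [-])
[2] deliver 0→2 → N2(part t1 [-])
[3] deliver 2→0 → ∅
[4] deliver 0→1 → N1(part t1 [-])
[5] deliver 1→0 → N0(coor t1 [r])
[6] deliver 0→1 → N1(part t1 [r])
[7] timeout(0) → N0(coor t2 [r])
[8] deliver 0→1 → N1(part t2 [r])
[9] deliver 1→0 → ∅

yes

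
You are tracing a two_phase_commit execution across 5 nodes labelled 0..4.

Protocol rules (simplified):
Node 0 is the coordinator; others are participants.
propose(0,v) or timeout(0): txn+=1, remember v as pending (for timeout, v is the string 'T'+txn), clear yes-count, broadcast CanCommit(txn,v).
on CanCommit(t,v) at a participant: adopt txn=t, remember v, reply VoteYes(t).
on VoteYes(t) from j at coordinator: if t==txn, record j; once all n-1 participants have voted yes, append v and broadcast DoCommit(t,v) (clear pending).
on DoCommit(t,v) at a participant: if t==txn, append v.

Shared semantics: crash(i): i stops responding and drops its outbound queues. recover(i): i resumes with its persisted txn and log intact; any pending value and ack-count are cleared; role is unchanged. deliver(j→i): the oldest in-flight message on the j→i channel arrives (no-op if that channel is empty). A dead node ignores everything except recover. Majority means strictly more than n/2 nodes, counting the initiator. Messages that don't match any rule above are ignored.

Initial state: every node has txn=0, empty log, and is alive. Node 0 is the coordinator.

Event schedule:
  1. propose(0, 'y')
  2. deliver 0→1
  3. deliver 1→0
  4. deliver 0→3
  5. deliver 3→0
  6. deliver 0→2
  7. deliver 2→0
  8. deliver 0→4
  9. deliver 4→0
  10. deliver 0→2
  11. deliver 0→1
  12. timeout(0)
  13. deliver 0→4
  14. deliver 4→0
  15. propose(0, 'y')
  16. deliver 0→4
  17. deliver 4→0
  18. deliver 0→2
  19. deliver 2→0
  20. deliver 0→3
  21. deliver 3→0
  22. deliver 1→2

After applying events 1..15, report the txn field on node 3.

1

e1 propose(0,'y'): 0[coor,t=1,-]
e2 deliver 0→1: 1[part,t=1,-]
e3 deliver 1→0: ·
e4 deliver 0→3: 3[part,t=1,-]
e5 deliver 3→0: ·
e6 deliver 0→2: 2[part,t=1,-]
e7 deliver 2→0: ·
e8 deliver 0→4: 4[part,t=1,-]
e9 deliver 4→0: 0[coor,t=1,y]
e10 deliver 0→2: 2[part,t=1,y]
e11 deliver 0→1: 1[part,t=1,y]
e12 timeout(0): 0[coor,t=2,y]
e13 deliver 0→4: 4[part,t=1,y]
e14 deliver 4→0: ·
e15 propose(0,'y'): 0[coor,t=3,y]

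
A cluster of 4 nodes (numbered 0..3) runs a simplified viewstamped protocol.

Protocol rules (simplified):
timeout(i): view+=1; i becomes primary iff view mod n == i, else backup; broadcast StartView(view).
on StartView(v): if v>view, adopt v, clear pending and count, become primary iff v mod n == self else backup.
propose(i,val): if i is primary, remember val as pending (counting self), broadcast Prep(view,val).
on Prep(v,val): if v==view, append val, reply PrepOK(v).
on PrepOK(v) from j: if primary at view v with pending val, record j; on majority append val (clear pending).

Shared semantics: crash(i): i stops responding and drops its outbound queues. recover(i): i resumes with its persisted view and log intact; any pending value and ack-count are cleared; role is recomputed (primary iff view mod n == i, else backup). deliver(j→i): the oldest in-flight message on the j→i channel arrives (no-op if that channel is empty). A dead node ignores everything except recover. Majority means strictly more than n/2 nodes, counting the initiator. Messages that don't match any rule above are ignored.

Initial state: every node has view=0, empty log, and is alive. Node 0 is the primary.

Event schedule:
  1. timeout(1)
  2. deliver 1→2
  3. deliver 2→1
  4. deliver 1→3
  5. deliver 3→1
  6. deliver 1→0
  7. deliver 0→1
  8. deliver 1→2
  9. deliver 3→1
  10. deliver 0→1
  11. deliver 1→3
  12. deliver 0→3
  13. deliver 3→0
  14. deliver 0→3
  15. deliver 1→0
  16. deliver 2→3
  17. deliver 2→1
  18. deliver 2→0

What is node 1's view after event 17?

1

e1 timeout(1): 1[prim,v=1,-]
e2 deliver 1→2: 2[back,v=1,-]
e3 deliver 2→1: ·
e4 deliver 1→3: 3[back,v=1,-]
e5 deliver 3→1: ·
e6 deliver 1→0: 0[back,v=1,-]
e7 deliver 0→1: ·
e8 deliver 1→2: ·
e9 deliver 3→1: ·
e10 deliver 0→1: ·
e11 deliver 1→3: ·
e12 deliver 0→3: ·
e13 deliver 3→0: ·
e14 deliver 0→3: ·
e15 deliver 1→0: ·
e16 deliver 2→3: ·
e17 deliver 2→1: ·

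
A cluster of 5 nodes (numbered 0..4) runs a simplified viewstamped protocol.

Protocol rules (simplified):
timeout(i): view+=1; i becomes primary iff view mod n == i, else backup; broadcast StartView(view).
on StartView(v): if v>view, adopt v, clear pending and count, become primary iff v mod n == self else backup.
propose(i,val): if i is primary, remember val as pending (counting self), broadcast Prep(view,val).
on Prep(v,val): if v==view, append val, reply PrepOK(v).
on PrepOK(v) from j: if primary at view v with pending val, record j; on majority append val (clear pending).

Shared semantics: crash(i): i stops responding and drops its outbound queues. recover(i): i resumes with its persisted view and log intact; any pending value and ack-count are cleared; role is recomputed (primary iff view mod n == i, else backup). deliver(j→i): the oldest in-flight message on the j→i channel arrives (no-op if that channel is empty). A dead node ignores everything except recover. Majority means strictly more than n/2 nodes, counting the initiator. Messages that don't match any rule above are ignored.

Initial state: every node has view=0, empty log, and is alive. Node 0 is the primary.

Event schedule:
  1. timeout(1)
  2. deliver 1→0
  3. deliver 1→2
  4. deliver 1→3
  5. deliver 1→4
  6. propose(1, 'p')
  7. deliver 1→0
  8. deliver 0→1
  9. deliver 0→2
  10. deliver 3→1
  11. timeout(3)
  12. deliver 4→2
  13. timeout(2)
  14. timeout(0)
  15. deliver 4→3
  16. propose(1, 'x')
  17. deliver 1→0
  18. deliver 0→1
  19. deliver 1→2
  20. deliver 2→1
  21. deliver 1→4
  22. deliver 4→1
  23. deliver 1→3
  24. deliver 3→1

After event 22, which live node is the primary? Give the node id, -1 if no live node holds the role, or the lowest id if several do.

2

[1] timeout(1) → N1(prim v1 [-])
[2] deliver 1→0 → N0(back v1 [-])
[3] deliver 1→2 → N2(back v1 [-])
[4] deliver 1→3 → N3(back v1 [-])
[5] deliver 1→4 → N4(back v1 [-])
[6] propose(1,'p') → ∅
[7] deliver 1→0 → N0(back v1 [p])
[8] deliver 0→1 → ∅
[9] deliver 0→2 → ∅
[10] deliver 3→1 → ∅
[11] timeout(3) → N3(back v2 [-])
[12] deliver 4→2 → ∅
[13] timeout(2) → N2(prim v2 [-])
[14] timeout(0) → N0(back v2 [p])
[15] deliver 4→3 → ∅
[16] propose(1,'x') → ∅
[17] deliver 1→0 → ∅
[18] deliver 0→1 → N1(back v2 [-])
[19] deliver 1→2 → ∅
[20] deliver 2→1 → ∅
[21] deliver 1→4 → N4(back v1 [p])
[22] deliver 4→1 → ∅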